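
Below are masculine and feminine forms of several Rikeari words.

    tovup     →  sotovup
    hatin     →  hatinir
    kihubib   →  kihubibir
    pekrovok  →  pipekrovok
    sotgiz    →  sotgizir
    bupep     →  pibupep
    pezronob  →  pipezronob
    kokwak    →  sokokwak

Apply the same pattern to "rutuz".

sorutuz

"rutuz" has last vowel 'u'. The one such stem in the data (tovup → sotovup) adds the prefix so-, so the same rule applies.
So rutuz → sorutuz.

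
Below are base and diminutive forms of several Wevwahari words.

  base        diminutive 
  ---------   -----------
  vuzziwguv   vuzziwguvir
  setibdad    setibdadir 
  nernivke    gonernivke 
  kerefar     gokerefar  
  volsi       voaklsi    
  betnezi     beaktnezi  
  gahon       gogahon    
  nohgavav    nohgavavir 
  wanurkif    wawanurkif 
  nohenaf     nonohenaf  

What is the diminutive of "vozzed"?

volsi and wanurkif both have last vowel 'i' yet inflect differently (voaklsi, wawanurkif), so the last vowel is not what conditions the rule; the final letter is.
"vozzed" ends in -d. The one such stem in the data (setibdad → setibdadir) adds -ir, so the same rule applies.
The other patterns: stems ending in -i insert -ak- after the first vowel; stems ending in -f repeat the first consonant+vowel as a prefix; stems ending in -e, -n or -r add the prefix go-.
So vozzed → vozzedir.

vozzedir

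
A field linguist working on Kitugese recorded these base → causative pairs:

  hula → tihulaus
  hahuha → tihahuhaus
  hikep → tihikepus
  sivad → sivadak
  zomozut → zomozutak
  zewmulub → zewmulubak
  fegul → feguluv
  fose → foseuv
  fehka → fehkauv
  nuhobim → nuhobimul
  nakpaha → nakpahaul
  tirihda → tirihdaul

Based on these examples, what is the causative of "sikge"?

"sikge" begins with s-. The one such stem in the data (sivad → sivadak) adds -ak, so the same rule applies.
The other patterns: stems beginning with h- add ti- … -us around the stem; stems beginning with f- add -uv; stems beginning with n- or t- add -ul.
So sikge → sikgeak.

sikgeak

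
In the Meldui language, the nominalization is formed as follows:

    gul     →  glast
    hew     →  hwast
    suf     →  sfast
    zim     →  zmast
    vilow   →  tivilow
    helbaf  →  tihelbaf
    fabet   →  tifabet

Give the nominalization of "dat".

hew and vilow both end in -w yet inflect differently (hwast, tivilow), so the final letter is not what conditions the rule; the number of vowels is.
"dat" has 1 vowel. The stems with 1 vowel (gul → glast, hew → hwast, suf → sfast) delete the last vowel and add -ast.
So dat → dtast.

dtast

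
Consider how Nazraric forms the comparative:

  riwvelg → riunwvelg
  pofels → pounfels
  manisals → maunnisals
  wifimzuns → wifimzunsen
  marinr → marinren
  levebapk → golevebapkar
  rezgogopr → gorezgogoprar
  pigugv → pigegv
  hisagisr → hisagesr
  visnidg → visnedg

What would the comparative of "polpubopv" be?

pofels and wifimzuns both end in -s yet inflect differently (pounfels, wifimzunsen), so the final letter is not what conditions the rule; the second-to-last letter is.
"polpubopv" has second-to-last letter 'p'. The stems whose second-to-last letter is 'p' (levebapk → golevebapkar, rezgogopr → gorezgogoprar) add go- … -ar around the stem.
So polpubopv → gopolpubopvar.

gopolpubopvar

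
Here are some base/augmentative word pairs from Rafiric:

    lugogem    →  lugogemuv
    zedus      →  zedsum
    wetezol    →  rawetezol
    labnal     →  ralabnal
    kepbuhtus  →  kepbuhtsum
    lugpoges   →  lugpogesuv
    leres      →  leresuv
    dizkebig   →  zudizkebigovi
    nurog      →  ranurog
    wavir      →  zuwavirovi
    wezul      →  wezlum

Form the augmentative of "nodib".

zunodibovi

lugpoges and kepbuhtus both end in -s yet inflect differently (lugpogesuv, kepbuhtsum), so the final letter is not what conditions the rule; the last vowel is.
"nodib" has last vowel 'i'. The stems whose last vowel is 'i' (dizkebig → zudizkebigovi, wavir → zuwavirovi) add zu- … -ovi around the stem.
So nodib → zunodibovi.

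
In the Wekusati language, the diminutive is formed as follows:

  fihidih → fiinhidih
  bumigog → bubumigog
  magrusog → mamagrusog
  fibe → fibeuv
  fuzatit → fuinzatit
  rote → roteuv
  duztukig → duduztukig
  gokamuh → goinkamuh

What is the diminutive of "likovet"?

liinkovet

"likovet" ends in -t. The one such stem in the data (fuzatit → fuinzatit) inserts -in- after the first vowel (as do fihidih, gokamuh), so the same rule applies.
So likovet → liinkovet.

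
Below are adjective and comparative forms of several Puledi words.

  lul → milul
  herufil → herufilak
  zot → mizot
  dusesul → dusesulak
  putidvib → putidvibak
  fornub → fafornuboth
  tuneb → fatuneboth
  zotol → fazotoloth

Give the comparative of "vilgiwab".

lul and zotol both end in -l yet inflect differently (milul, fazotoloth), so the final letter is not what conditions the rule; the number of vowels is.
"vilgiwab" has 3 vowels. The stems with 3 vowels (putidvib → putidvibak, herufil → herufilak, dusesul → dusesulak) add -ak.
So vilgiwab → vilgiwabak.

vilgiwabak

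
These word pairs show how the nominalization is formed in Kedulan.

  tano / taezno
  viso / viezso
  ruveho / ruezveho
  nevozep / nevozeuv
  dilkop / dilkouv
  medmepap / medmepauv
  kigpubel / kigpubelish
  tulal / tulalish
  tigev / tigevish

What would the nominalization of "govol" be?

govolish

tano and dilkop both have last vowel 'o' yet inflect differently (taezno, dilkouv), so the last vowel is not what conditions the rule; the final letter is.
"govol" ends in -l. The stems ending in -l (kigpubel → kigpubelish, tulal → tulalish) add -ish.
So govol → govolish.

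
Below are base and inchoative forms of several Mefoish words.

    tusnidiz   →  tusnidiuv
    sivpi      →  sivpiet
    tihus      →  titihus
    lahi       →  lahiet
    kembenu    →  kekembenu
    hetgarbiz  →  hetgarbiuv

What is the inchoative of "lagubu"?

lalagubu

sivpi and hetgarbiz both have last vowel 'i' yet inflect differently (sivpiet, hetgarbiuv), so the last vowel is not what conditions the rule; the final letter is.
"lagubu" ends in -u. The one such stem in the data (kembenu → kekembenu) repeats the first consonant+vowel as a prefix (as does tihus), so the same rule applies.
So lagubu → lalagubu.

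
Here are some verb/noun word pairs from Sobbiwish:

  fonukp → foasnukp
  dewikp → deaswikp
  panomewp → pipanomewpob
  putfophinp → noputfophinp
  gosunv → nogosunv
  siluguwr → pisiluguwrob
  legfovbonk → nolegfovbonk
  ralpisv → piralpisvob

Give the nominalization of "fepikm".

feaspikm

fonukp and putfophinp both end in -p yet inflect differently (foasnukp, noputfophinp), so the final letter is not what conditions the rule; the second-to-last letter is.
"fepikm" has second-to-last letter 'k'. The stems whose second-to-last letter is 'k' (fonukp → foasnukp, dewikp → deaswikp) insert -as- after the first vowel.
The other patterns: stems whose second-to-last letter is 'n' add the prefix no-; stems whose second-to-last letter is 's' or 'w' add pi- … -ob around the stem.
So fepikm → feaspikm.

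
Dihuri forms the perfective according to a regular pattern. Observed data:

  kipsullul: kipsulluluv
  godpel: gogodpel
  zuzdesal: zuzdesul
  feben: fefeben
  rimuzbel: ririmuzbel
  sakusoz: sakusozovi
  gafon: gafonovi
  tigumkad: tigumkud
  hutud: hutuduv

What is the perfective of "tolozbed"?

"tolozbed" has last vowel 'e'. The stems whose last vowel is 'e' (godpel → gogodpel, feben → fefeben, rimuzbel → ririmuzbel) repeat the first consonant+vowel as a prefix.
So tolozbed → totolozbed.

totolozbed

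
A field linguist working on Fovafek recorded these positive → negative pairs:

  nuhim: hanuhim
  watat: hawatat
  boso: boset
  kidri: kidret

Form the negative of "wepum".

kidri and nuhim both have last vowel 'i' yet inflect differently (kidret, hanuhim), so the last vowel is not what conditions the rule; whether the stem ends in a vowel or a consonant is.
"wepum" ends in a consonant. The stems ending in a consonant (watat → hawatat, nuhim → hanuhim) add the prefix ha-.
The other pattern: stems ending in a vowel drop the final letter and add -et.
So wepum → hawepum.

hawepum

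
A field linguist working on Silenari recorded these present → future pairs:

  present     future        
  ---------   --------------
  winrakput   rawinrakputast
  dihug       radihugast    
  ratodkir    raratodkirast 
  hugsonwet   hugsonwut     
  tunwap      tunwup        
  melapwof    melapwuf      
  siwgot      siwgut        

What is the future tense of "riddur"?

rariddurast

winrakput and hugsonwet both end in -t yet inflect differently (rawinrakputast, hugsonwut), so the final letter is not what conditions the rule; the last vowel is.
"riddur" has last vowel 'u'. The stems whose last vowel is 'u' (winrakput → rawinrakputast, dihug → radihugast) add ra- … -ast around the stem.
So riddur → rariddurast.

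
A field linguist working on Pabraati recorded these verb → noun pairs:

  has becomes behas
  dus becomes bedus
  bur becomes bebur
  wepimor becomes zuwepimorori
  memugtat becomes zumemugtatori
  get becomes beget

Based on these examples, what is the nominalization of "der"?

"der" has 1 vowel. The stems with 1 vowel (get → beget, has → behas, bur → bebur) add the prefix be-.
So der → beder.

beder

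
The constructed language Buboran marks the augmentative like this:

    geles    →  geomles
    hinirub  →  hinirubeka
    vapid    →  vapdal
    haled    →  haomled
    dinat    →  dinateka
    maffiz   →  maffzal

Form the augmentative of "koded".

vapid and haled both end in -d yet inflect differently (vapdal, haomled), so the final letter is not what conditions the rule; the last vowel is.
"koded" has last vowel 'e'. The stems whose last vowel is 'e' (haled → haomled, geles → geomles) insert -om- after the first vowel.
The other patterns: stems whose last vowel is 'i' delete the last vowel and add -al; stems whose last vowel is 'a' or 'u' add -eka.
So koded → koomded.

koomded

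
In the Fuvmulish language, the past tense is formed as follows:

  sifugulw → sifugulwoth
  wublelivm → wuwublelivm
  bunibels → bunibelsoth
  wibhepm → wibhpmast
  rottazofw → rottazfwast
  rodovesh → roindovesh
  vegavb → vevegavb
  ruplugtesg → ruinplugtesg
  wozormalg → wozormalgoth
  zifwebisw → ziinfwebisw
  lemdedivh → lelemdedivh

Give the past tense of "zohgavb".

zozohgavb

wozormalg and ruplugtesg both end in -g yet inflect differently (wozormalgoth, ruinplugtesg), so the final letter is not what conditions the rule; the second-to-last letter is.
"zohgavb" has second-to-last letter 'v'. The stems whose second-to-last letter is 'v' (lemdedivh → lelemdedivh, wublelivm → wuwublelivm, vegavb → vevegavb) repeat the first consonant+vowel as a prefix.
So zohgavb → zozohgavb.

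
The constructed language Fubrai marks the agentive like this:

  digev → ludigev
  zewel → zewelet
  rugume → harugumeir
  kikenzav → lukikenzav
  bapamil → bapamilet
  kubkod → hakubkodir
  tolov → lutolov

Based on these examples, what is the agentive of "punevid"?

hapunevidir

digev and zewel both have last vowel 'e' yet inflect differently (ludigev, zewelet), so the last vowel is not what conditions the rule; the final letter is.
"punevid" ends in -d. The one such stem in the data (kubkod → hakubkodir) adds ha- … -ir around the stem, so the same rule applies.
The other patterns: stems ending in -v add the prefix lu-; stems ending in -l add -et.
So punevid → hapunevidir.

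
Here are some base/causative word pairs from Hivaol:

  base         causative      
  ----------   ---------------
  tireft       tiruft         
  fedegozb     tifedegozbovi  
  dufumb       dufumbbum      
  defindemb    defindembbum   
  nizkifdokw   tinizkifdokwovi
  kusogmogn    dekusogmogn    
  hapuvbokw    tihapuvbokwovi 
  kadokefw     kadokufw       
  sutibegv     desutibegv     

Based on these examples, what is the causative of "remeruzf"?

kadokefw and nizkifdokw both end in -w yet inflect differently (kadokufw, tinizkifdokwovi), so the final letter is not what conditions the rule; the second-to-last letter is.
"remeruzf" has second-to-last letter 'z'. The one such stem in the data (fedegozb → tifedegozbovi) adds ti- … -ovi around the stem, so the same rule applies.
The other patterns: stems whose second-to-last letter is 'm' double the final consonant and add -um; stems whose second-to-last letter is 'f' change the last vowel to 'u'; stems whose second-to-last letter is 'g' add the prefix de-.
So remeruzf → tiremeruzfovi.

tiremeruzfovi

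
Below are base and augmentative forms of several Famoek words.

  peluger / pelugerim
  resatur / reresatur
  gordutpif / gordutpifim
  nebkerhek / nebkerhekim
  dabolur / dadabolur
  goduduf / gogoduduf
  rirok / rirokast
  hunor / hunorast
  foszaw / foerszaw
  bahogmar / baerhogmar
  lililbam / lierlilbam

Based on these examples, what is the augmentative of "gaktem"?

gaktemim

resatur and bahogmar both end in -r yet inflect differently (reresatur, baerhogmar), so the final letter is not what conditions the rule; the last vowel is.
"gaktem" has last vowel 'e'. The stems whose last vowel is 'e' (nebkerhek → nebkerhekim, peluger → pelugerim) add -im.
The other patterns: stems whose last vowel is 'u' repeat the first consonant+vowel as a prefix; stems whose last vowel is 'a' insert -er- after the first vowel; stems whose last vowel is 'o' add -ast.
So gaktem → gaktemim.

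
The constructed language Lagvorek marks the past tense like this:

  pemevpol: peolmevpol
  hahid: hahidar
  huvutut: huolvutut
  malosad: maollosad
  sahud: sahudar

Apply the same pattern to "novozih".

noolvozih

"novozih" has 3 vowels. The stems with 3 vowels (pemevpol → peolmevpol, huvutut → huolvutut, malosad → maollosad) insert -ol- after the first vowel.
So novozih → noolvozih.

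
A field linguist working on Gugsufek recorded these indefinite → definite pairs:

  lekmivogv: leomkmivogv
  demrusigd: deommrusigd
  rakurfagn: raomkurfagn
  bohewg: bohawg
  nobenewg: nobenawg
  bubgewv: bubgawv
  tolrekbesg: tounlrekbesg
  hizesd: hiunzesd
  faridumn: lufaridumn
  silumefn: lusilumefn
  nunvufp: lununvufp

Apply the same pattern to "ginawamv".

lekmivogv and bubgewv both end in -v yet inflect differently (leomkmivogv, bubgawv), so the final letter is not what conditions the rule; the second-to-last letter is.
"ginawamv" has second-to-last letter 'm'. The one such stem in the data (faridumn → lufaridumn) adds the prefix lu-, so the same rule applies.
So ginawamv → luginawamv.

luginawamv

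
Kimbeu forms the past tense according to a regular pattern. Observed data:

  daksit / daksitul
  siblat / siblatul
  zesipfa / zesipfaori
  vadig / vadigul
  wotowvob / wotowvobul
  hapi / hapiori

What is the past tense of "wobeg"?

wobegul

siblat and zesipfa both have last vowel 'a' yet inflect differently (siblatul, zesipfaori), so the last vowel is not what conditions the rule; whether the stem ends in a vowel or a consonant is.
"wobeg" ends in a consonant. The stems ending in a consonant (wotowvob → wotowvobul, vadig → vadigul, siblat → siblatul) add -ul.
So wobeg → wobegul.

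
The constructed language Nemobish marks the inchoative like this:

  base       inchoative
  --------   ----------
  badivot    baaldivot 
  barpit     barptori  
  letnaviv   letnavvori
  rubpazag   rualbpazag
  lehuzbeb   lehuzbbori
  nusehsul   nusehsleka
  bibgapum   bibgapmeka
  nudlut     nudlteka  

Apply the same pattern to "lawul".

lawleka

"lawul" has last vowel 'u'. The stems whose last vowel is 'u' (bibgapum → bibgapmeka, nudlut → nudlteka, nusehsul → nusehsleka) delete the last vowel and add -eka.
So lawul → lawleka.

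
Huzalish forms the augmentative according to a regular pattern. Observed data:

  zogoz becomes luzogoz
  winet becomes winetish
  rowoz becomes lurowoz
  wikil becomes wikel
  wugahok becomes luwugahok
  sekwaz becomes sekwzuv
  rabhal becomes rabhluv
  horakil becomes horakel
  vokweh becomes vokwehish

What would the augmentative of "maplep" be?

maplepish

sekwaz and zogoz both end in -z yet inflect differently (sekwzuv, luzogoz), so the final letter is not what conditions the rule; the last vowel is.
"maplep" has last vowel 'e'. The stems whose last vowel is 'e' (winet → winetish, vokweh → vokwehish) add -ish.
The other patterns: stems whose last vowel is 'a' delete the last vowel and add -uv; stems whose last vowel is 'o' add the prefix lu-; stems whose last vowel is 'i' change the last vowel to 'e'.
So maplep → maplepish.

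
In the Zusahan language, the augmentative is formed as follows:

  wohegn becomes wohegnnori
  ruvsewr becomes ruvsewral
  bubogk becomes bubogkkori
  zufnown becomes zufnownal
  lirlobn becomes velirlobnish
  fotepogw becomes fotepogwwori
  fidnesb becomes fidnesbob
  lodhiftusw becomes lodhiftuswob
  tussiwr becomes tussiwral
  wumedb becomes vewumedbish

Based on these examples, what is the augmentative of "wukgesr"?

lodhiftusw and fotepogw both end in -w yet inflect differently (lodhiftuswob, fotepogwwori), so the final letter is not what conditions the rule; the second-to-last letter is.
"wukgesr" has second-to-last letter 's'. The stems whose second-to-last letter is 's' (lodhiftusw → lodhiftuswob, fidnesb → fidnesbob) add -ob.
The other patterns: stems whose second-to-last letter is 'w' add -al; stems whose second-to-last letter is 'g' double the final consonant and add -ori; stems whose second-to-last letter is 'b' or 'd' add ve- … -ish around the stem.
So wukgesr → wukgesrob.

wukgesrob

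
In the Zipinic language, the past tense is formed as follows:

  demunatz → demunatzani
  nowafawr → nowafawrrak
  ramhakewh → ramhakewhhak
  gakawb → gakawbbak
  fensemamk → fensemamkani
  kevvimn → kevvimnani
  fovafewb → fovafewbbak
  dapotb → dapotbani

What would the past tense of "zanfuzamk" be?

gakawb and dapotb both end in -b yet inflect differently (gakawbbak, dapotbani), so the final letter is not what conditions the rule; the second-to-last letter is.
"zanfuzamk" has second-to-last letter 'm'. The stems whose second-to-last letter is 'm' (fensemamk → fensemamkani, kevvimn → kevvimnani) add -ani.
The other pattern: stems whose second-to-last letter is 'w' double the final consonant and add -ak.
So zanfuzamk → zanfuzamkani.

zanfuzamkani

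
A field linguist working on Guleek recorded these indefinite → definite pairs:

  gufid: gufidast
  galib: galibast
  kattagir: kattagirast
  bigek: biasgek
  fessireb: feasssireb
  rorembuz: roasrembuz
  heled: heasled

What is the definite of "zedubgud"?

"zedubgud" has last vowel 'u'. The one such stem in the data (rorembuz → roasrembuz) inserts -as- after the first vowel (as do bigek, fessireb), so the same rule applies.
The other pattern: stems whose last vowel is 'i' add -ast.
So zedubgud → zeasdubgud.

zeasdubgud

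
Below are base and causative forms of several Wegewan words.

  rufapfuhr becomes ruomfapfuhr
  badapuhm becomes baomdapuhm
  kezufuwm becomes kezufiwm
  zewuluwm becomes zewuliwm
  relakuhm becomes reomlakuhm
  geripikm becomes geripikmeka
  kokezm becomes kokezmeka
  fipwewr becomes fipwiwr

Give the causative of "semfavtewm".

badapuhm and zewuluwm both end in -m yet inflect differently (baomdapuhm, zewuliwm), so the final letter is not what conditions the rule; the second-to-last letter is.
"semfavtewm" has second-to-last letter 'w'. The stems whose second-to-last letter is 'w' (zewuluwm → zewuliwm, fipwewr → fipwiwr, kezufuwm → kezufiwm) change the last vowel to 'i'.
The other patterns: stems whose second-to-last letter is 'h' insert -om- after the first vowel; stems whose second-to-last letter is 'k' or 'z' add -eka.
So semfavtewm → semfavtiwm.

semfavtiwm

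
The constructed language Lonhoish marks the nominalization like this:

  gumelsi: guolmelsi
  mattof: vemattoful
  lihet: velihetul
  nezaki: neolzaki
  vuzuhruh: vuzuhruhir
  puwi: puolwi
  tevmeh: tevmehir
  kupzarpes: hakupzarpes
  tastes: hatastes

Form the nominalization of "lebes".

tevmeh and kupzarpes both have last vowel 'e' yet inflect differently (tevmehir, hakupzarpes), so the last vowel is not what conditions the rule; the final letter is.
"lebes" ends in -s. The stems ending in -s (kupzarpes → hakupzarpes, tastes → hatastes) add the prefix ha-.
The other patterns: stems ending in -h add -ir; stems ending in -i insert -ol- after the first vowel; stems ending in -f or -t add ve- … -ul around the stem.
So lebes → halebes.

halebes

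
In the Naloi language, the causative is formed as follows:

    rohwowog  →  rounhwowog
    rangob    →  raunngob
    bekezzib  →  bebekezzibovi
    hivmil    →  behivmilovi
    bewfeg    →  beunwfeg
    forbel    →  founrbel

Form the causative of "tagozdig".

betagozdigovi

"tagozdig" has last vowel 'i'. The stems whose last vowel is 'i' (bekezzib → bebekezzibovi, hivmil → behivmilovi) add be- … -ovi around the stem.
So tagozdig → betagozdigovi.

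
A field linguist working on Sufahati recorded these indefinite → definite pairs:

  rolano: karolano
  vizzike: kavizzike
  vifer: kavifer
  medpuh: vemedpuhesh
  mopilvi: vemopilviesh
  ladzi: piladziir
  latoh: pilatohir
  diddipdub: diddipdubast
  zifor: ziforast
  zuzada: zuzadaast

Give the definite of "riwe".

kariwe

"riwe" begins with r-. The one such stem in the data (rolano → karolano) adds the prefix ka-, so the same rule applies.
The other patterns: stems beginning with m- add ve- … -esh around the stem; stems beginning with l- add pi- … -ir around the stem; stems beginning with d- or z- add -ast.
So riwe → kariwe.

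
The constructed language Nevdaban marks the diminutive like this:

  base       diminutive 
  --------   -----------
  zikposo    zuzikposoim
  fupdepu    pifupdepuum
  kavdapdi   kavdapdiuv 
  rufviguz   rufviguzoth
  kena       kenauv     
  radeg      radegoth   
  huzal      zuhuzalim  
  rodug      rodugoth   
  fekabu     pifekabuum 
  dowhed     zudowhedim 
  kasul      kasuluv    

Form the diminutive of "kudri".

"kudri" begins with k-. The stems beginning with k- (kasul → kasuluv, kena → kenauv, kavdapdi → kavdapdiuv) add -uv.
So kudri → kudriuv.

kudriuv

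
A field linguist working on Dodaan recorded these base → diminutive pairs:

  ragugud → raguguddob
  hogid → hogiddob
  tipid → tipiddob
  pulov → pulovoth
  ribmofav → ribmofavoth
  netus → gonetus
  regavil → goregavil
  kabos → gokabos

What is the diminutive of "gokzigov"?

gokzigovoth

ragugud and netus both have last vowel 'u' yet inflect differently (raguguddob, gonetus), so the last vowel is not what conditions the rule; the final letter is.
"gokzigov" ends in -v. The stems ending in -v (pulov → pulovoth, ribmofav → ribmofavoth) add -oth.
So gokzigov → gokzigovoth.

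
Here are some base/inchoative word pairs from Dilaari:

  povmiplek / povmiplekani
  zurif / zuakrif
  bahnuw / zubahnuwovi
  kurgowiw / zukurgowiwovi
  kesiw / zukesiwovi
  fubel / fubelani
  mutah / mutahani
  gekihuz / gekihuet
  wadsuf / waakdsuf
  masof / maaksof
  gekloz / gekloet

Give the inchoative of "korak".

"korak" ends in -k. The one such stem in the data (povmiplek → povmiplekani) adds -ani, so the same rule applies.
So korak → korakani.

korakani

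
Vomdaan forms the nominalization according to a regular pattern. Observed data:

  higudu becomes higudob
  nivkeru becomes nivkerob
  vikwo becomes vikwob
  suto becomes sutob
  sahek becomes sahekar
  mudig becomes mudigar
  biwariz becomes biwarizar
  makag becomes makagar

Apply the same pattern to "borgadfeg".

suto and sahek both begin with s- yet inflect differently (sutob, sahekar), so the first letter is not what conditions the rule; whether the stem ends in a vowel or a consonant is.
"borgadfeg" ends in a consonant. The stems ending in a consonant (sahek → sahekar, mudig → mudigar, biwariz → biwarizar) add -ar.
The other pattern: stems ending in a vowel drop the final letter and add -ob.
So borgadfeg → borgadfegar.

borgadfegar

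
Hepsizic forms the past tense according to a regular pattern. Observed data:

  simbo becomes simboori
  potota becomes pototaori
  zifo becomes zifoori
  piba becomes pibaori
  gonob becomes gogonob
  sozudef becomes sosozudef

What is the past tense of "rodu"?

simbo and gonob both have last vowel 'o' yet inflect differently (simboori, gogonob), so the last vowel is not what conditions the rule; whether the stem ends in a vowel or a consonant is.
"rodu" ends in a vowel. The stems ending in a vowel (simbo → simboori, potota → pototaori, zifo → zifoori) add -ori.
The other pattern: stems ending in a consonant repeat the first consonant+vowel as a prefix.
So rodu → roduori.

roduori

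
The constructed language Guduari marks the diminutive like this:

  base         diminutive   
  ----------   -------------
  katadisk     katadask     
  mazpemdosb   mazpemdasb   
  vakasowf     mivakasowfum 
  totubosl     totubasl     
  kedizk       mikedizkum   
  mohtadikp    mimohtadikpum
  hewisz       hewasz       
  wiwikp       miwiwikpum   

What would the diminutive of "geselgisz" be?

katadisk and kedizk both end in -k yet inflect differently (katadask, mikedizkum), so the final letter is not what conditions the rule; the second-to-last letter is.
"geselgisz" has second-to-last letter 's'. The stems whose second-to-last letter is 's' (mazpemdosb → mazpemdasb, totubosl → totubasl, katadisk → katadask) change the last vowel to 'a'.
So geselgisz → geselgasz.

geselgasz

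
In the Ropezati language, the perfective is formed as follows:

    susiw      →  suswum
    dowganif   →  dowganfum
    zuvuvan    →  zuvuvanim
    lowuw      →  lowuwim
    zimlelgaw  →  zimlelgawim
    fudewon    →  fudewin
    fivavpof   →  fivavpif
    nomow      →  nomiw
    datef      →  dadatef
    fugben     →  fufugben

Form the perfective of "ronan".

susiw and lowuw both end in -w yet inflect differently (suswum, lowuwim), so the final letter is not what conditions the rule; the last vowel is.
"ronan" has last vowel 'a'. The stems whose last vowel is 'a' (zuvuvan → zuvuvanim, zimlelgaw → zimlelgawim) add -im.
So ronan → ronanim.

ronanim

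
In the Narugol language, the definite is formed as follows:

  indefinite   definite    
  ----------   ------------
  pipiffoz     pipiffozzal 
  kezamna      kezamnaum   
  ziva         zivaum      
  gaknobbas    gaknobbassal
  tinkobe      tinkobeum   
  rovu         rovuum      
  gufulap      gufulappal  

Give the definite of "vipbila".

vipbilaum

"vipbila" ends in a vowel. The stems ending in a vowel (ziva → zivaum, tinkobe → tinkobeum, kezamna → kezamnaum) add -um.
So vipbila → vipbilaum.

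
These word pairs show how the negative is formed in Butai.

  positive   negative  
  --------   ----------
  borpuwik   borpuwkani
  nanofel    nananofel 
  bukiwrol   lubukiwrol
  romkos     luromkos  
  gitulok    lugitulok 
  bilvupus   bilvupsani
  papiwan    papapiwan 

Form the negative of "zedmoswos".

luzedmoswos

bilvupus and romkos both end in -s yet inflect differently (bilvupsani, luromkos), so the final letter is not what conditions the rule; the last vowel is.
"zedmoswos" has last vowel 'o'. The stems whose last vowel is 'o' (bukiwrol → lubukiwrol, romkos → luromkos, gitulok → lugitulok) add the prefix lu-.
The other patterns: stems whose last vowel is 'i' or 'u' delete the last vowel and add -ani; stems whose last vowel is 'a' or 'e' repeat the first consonant+vowel as a prefix.
So zedmoswos → luzedmoswos.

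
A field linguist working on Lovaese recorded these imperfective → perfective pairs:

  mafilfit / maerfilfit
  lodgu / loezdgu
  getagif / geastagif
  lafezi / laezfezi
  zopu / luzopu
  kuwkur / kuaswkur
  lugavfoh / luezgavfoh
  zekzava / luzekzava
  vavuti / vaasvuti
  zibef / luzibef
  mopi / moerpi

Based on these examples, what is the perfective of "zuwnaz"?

lafezi and mopi both end in -i yet inflect differently (laezfezi, moerpi), so the final letter is not what conditions the rule; the first letter is.
"zuwnaz" begins with z-. The stems beginning with z- (zopu → luzopu, zekzava → luzekzava, zibef → luzibef) add the prefix lu-.
The other patterns: stems beginning with l- insert -ez- after the first vowel; stems beginning with m- insert -er- after the first vowel; stems beginning with g-, k- or v- insert -as- after the first vowel.
So zuwnaz → luzuwnaz.

luzuwnaz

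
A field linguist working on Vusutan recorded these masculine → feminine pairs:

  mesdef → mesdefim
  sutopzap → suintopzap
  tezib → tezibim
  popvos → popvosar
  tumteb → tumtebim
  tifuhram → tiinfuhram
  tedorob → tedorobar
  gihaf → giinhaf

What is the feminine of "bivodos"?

bivodosar

tedorob and tezib both end in -b yet inflect differently (tedorobar, tezibim), so the final letter is not what conditions the rule; the last vowel is.
"bivodos" has last vowel 'o'. The stems whose last vowel is 'o' (tedorob → tedorobar, popvos → popvosar) add -ar.
So bivodos → bivodosar.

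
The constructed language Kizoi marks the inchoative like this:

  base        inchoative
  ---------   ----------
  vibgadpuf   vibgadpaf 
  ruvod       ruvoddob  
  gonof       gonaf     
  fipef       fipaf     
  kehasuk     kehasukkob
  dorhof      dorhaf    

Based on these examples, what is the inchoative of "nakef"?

nakaf

gonof and ruvod both have last vowel 'o' yet inflect differently (gonaf, ruvoddob), so the last vowel is not what conditions the rule; the final letter is.
"nakef" ends in -f. The stems ending in -f (gonof → gonaf, dorhof → dorhaf, fipef → fipaf) change the last vowel to 'a'.
So nakef → nakaf.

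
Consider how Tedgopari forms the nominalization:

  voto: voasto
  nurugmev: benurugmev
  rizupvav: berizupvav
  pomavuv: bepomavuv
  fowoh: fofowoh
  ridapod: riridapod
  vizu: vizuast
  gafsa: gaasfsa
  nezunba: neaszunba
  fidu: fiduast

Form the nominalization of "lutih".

vizu and pomavuv both have last vowel 'u' yet inflect differently (vizuast, bepomavuv), so the last vowel is not what conditions the rule; the final letter is.
"lutih" ends in -h. The one such stem in the data (fowoh → fofowoh) repeats the first consonant+vowel as a prefix (as does ridapod), so the same rule applies.
The other patterns: stems ending in -u add -ast; stems ending in -a or -o insert -as- after the first vowel; stems ending in -v add the prefix be-.
So lutih → lulutih.

lulutih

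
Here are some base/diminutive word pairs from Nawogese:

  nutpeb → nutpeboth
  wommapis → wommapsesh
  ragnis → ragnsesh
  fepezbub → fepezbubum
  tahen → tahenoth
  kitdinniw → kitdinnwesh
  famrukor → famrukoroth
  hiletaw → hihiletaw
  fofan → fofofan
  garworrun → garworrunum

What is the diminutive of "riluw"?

kitdinniw and hiletaw both end in -w yet inflect differently (kitdinnwesh, hihiletaw), so the final letter is not what conditions the rule; the last vowel is.
"riluw" has last vowel 'u'. The stems whose last vowel is 'u' (fepezbub → fepezbubum, garworrun → garworrunum) add -um.
The other patterns: stems whose last vowel is 'i' delete the last vowel and add -esh; stems whose last vowel is 'a' repeat the first consonant+vowel as a prefix; stems whose last vowel is 'e' or 'o' add -oth.
So riluw → riluwum.

riluwum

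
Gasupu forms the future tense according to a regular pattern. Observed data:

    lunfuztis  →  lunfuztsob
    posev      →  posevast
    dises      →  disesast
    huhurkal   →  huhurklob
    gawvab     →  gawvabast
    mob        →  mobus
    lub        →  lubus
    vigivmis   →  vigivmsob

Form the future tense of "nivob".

"nivob" has 2 vowels. The stems with 2 vowels (gawvab → gawvabast, posev → posevast, dises → disesast) add -ast.
The other patterns: stems with 1 vowel add -us; stems with 3 vowels delete the last vowel and add -ob.
So nivob → nivobast.

nivobast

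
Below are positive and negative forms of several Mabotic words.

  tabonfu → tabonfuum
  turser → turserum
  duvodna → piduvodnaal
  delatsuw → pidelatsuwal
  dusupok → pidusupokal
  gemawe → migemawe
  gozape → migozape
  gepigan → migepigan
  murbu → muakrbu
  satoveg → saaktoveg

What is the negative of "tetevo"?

tetevoum

tabonfu and murbu both end in -u yet inflect differently (tabonfuum, muakrbu), so the final letter is not what conditions the rule; the first letter is.
"tetevo" begins with t-. The stems beginning with t- (tabonfu → tabonfuum, turser → turserum) add -um.
The other patterns: stems beginning with d- add pi- … -al around the stem; stems beginning with g- add the prefix mi-; stems beginning with m- or s- insert -ak- after the first vowel.
So tetevo → tetevoum.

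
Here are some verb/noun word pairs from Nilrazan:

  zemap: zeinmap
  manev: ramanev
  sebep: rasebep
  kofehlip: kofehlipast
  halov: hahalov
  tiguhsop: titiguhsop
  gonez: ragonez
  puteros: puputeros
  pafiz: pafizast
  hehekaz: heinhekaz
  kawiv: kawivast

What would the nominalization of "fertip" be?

fertipast

halov and kawiv both end in -v yet inflect differently (hahalov, kawivast), so the final letter is not what conditions the rule; the last vowel is.
"fertip" has last vowel 'i'. The stems whose last vowel is 'i' (kawiv → kawivast, kofehlip → kofehlipast, pafiz → pafizast) add -ast.
So fertip → fertipast.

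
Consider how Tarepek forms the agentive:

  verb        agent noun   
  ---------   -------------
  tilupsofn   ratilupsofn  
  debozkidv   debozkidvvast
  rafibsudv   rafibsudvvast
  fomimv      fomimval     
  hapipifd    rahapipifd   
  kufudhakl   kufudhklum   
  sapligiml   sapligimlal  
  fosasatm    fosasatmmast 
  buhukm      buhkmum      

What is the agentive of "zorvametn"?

sapligiml and kufudhakl both end in -l yet inflect differently (sapligimlal, kufudhklum), so the final letter is not what conditions the rule; the second-to-last letter is.
"zorvametn" has second-to-last letter 't'. The one such stem in the data (fosasatm → fosasatmmast) doubles the final consonant and adds -ast (as do rafibsudv, debozkidv), so the same rule applies.
The other patterns: stems whose second-to-last letter is 'm' add -al; stems whose second-to-last letter is 'k' delete the last vowel and add -um; stems whose second-to-last letter is 'f' add the prefix ra-.
So zorvametn → zorvametnnast.

zorvametnnast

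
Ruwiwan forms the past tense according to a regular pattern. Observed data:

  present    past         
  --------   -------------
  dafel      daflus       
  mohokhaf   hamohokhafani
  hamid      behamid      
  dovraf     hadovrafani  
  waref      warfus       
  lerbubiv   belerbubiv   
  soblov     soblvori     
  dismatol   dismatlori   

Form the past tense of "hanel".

dafel and dismatol both end in -l yet inflect differently (daflus, dismatlori), so the final letter is not what conditions the rule; the last vowel is.
"hanel" has last vowel 'e'. The stems whose last vowel is 'e' (waref → warfus, dafel → daflus) delete the last vowel and add -us.
So hanel → hanlus.

hanlus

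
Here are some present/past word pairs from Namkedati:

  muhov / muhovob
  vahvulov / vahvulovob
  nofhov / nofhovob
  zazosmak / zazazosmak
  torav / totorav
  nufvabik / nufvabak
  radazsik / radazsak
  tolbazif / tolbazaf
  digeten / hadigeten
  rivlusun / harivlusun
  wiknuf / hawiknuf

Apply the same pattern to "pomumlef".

muhov and torav both end in -v yet inflect differently (muhovob, totorav), so the final letter is not what conditions the rule; the last vowel is.
"pomumlef" has last vowel 'e'. The one such stem in the data (digeten → hadigeten) adds the prefix ha-, so the same rule applies.
The other patterns: stems whose last vowel is 'o' add -ob; stems whose last vowel is 'a' repeat the first consonant+vowel as a prefix; stems whose last vowel is 'i' change the last vowel to 'a'.
So pomumlef → hapomumlef.

hapomumlef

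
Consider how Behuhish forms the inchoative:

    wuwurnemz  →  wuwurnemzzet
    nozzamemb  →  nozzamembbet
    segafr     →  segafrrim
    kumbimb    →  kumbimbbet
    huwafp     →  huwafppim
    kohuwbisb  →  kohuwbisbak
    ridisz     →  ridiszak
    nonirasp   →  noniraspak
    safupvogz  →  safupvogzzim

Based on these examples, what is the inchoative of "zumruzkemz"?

zumruzkemzzet

kohuwbisb and kumbimb both end in -b yet inflect differently (kohuwbisbak, kumbimbbet), so the final letter is not what conditions the rule; the second-to-last letter is.
"zumruzkemz" has second-to-last letter 'm'. The stems whose second-to-last letter is 'm' (kumbimb → kumbimbbet, wuwurnemz → wuwurnemzzet, nozzamemb → nozzamembbet) double the final consonant and add -et.
The other patterns: stems whose second-to-last letter is 's' add -ak; stems whose second-to-last letter is 'f' or 'g' double the final consonant and add -im.
So zumruzkemz → zumruzkemzzet.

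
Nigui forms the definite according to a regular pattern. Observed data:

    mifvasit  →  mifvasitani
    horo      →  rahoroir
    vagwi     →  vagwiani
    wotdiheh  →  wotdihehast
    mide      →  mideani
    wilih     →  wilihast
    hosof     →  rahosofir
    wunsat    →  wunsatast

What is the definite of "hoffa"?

rahoffair

wunsat and mifvasit both end in -t yet inflect differently (wunsatast, mifvasitani), so the final letter is not what conditions the rule; the first letter is.
"hoffa" begins with h-. The stems beginning with h- (horo → rahoroir, hosof → rahosofir) add ra- … -ir around the stem.
The other patterns: stems beginning with w- add -ast; stems beginning with m- or v- add -ani.
So hoffa → rahoffair.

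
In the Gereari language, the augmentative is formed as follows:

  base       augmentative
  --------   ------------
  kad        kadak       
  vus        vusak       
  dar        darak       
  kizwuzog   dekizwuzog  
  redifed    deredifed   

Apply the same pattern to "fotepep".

defotepep

kad and redifed both end in -d yet inflect differently (kadak, deredifed), so the final letter is not what conditions the rule; the number of vowels is.
"fotepep" has 3 vowels. The stems with 3 vowels (kizwuzog → dekizwuzog, redifed → deredifed) add the prefix de-.
The other pattern: stems with 1 vowel add -ak.
So fotepep → defotepep.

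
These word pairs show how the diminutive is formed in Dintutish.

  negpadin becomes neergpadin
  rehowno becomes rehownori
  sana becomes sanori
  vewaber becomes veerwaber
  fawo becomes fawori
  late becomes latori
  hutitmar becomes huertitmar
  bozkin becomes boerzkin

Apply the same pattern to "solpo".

solpori

"solpo" ends in a vowel. The stems ending in a vowel (late → latori, sana → sanori, rehowno → rehownori) drop the final letter and add -ori.
The other pattern: stems ending in a consonant insert -er- after the first vowel.
So solpo → solpori.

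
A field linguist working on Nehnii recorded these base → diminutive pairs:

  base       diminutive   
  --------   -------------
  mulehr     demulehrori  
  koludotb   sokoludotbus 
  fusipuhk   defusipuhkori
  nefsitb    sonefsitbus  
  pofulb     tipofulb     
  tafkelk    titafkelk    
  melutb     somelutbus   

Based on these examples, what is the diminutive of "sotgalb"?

melutb and pofulb both end in -b yet inflect differently (somelutbus, tipofulb), so the final letter is not what conditions the rule; the second-to-last letter is.
"sotgalb" has second-to-last letter 'l'. The stems whose second-to-last letter is 'l' (pofulb → tipofulb, tafkelk → titafkelk) add the prefix ti-.
So sotgalb → tisotgalb.

tisotgalb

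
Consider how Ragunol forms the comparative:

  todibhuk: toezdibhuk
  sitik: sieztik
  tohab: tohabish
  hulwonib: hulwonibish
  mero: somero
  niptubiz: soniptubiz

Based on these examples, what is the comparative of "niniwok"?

sitik and hulwonib both have last vowel 'i' yet inflect differently (sieztik, hulwonibish), so the last vowel is not what conditions the rule; the final letter is.
"niniwok" ends in -k. The stems ending in -k (todibhuk → toezdibhuk, sitik → sieztik) insert -ez- after the first vowel.
So niniwok → niezniwok.

niezniwok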